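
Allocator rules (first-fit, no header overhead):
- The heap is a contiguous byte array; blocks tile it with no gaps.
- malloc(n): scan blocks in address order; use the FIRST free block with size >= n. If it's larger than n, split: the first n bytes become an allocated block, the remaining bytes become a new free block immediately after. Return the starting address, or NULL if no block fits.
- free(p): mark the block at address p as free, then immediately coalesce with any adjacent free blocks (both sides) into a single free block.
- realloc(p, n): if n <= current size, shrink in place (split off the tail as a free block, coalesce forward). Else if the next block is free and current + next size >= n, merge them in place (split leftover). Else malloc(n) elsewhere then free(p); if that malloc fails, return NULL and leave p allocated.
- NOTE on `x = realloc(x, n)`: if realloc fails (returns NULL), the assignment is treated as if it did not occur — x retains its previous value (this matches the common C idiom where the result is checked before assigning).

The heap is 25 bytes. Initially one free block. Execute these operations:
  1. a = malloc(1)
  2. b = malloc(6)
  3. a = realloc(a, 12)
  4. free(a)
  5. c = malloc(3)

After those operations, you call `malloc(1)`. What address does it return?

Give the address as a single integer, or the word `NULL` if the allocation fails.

Op 1: a = malloc(1) -> a = 0; heap: [0-0 ALLOC][1-24 FREE]
Op 2: b = malloc(6) -> b = 1; heap: [0-0 ALLOC][1-6 ALLOC][7-24 FREE]
Op 3: a = realloc(a, 12) -> a = 7; heap: [0-0 FREE][1-6 ALLOC][7-18 ALLOC][19-24 FREE]
Op 4: free(a) -> (freed a); heap: [0-0 FREE][1-6 ALLOC][7-24 FREE]
Op 5: c = malloc(3) -> c = 7; heap: [0-0 FREE][1-6 ALLOC][7-9 ALLOC][10-24 FREE]
malloc(1): first-fit scan over [0-0 FREE][1-6 ALLOC][7-9 ALLOC][10-24 FREE] -> 0

Answer: 0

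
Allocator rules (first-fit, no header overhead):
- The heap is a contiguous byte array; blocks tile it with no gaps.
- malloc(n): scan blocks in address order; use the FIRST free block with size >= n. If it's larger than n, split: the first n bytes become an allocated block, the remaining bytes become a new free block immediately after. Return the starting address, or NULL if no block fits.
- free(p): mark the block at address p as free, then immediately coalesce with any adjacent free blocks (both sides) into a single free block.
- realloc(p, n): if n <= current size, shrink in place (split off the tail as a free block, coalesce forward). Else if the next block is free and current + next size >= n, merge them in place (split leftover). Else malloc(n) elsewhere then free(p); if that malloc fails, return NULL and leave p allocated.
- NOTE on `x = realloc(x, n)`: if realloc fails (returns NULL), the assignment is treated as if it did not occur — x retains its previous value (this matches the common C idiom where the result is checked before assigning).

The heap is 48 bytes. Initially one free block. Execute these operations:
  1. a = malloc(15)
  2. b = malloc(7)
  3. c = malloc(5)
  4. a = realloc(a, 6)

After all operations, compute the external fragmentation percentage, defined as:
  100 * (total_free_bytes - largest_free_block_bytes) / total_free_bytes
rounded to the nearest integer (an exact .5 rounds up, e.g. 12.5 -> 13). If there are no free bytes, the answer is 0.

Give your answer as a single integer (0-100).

Answer: 30

Derivation:
Op 1: a = malloc(15) -> a = 0; heap: [0-14 ALLOC][15-47 FREE]
Op 2: b = malloc(7) -> b = 15; heap: [0-14 ALLOC][15-21 ALLOC][22-47 FREE]
Op 3: c = malloc(5) -> c = 22; heap: [0-14 ALLOC][15-21 ALLOC][22-26 ALLOC][27-47 FREE]
Op 4: a = realloc(a, 6) -> a = 0; heap: [0-5 ALLOC][6-14 FREE][15-21 ALLOC][22-26 ALLOC][27-47 FREE]
Free blocks: [9 21] total_free=30 largest=21 -> 100*(30-21)/30 = 900/30 = 30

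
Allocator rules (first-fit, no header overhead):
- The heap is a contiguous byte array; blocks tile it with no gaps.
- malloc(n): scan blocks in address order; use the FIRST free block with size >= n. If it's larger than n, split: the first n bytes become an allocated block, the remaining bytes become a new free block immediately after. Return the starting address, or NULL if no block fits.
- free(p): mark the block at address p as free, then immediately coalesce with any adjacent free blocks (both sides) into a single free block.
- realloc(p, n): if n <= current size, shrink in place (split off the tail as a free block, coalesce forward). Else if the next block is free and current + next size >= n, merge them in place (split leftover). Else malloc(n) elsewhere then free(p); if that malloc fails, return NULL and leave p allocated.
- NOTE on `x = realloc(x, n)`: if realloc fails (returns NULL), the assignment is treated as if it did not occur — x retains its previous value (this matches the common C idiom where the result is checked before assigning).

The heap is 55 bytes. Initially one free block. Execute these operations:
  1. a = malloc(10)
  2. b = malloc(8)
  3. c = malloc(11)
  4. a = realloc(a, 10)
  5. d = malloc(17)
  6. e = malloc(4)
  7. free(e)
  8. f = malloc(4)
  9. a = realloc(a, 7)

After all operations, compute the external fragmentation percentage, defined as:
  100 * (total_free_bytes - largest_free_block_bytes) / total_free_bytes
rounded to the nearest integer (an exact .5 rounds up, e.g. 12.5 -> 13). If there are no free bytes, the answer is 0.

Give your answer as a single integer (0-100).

Answer: 38

Derivation:
Op 1: a = malloc(10) -> a = 0; heap: [0-9 ALLOC][10-54 FREE]
Op 2: b = malloc(8) -> b = 10; heap: [0-9 ALLOC][10-17 ALLOC][18-54 FREE]
Op 3: c = malloc(11) -> c = 18; heap: [0-9 ALLOC][10-17 ALLOC][18-28 ALLOC][29-54 FREE]
Op 4: a = realloc(a, 10) -> a = 0; heap: [0-9 ALLOC][10-17 ALLOC][18-28 ALLOC][29-54 FREE]
Op 5: d = malloc(17) -> d = 29; heap: [0-9 ALLOC][10-17 ALLOC][18-28 ALLOC][29-45 ALLOC][46-54 FREE]
Op 6: e = malloc(4) -> e = 46; heap: [0-9 ALLOC][10-17 ALLOC][18-28 ALLOC][29-45 ALLOC][46-49 ALLOC][50-54 FREE]
Op 7: free(e) -> (freed e); heap: [0-9 ALLOC][10-17 ALLOC][18-28 ALLOC][29-45 ALLOC][46-54 FREE]
Op 8: f = malloc(4) -> f = 46; heap: [0-9 ALLOC][10-17 ALLOC][18-28 ALLOC][29-45 ALLOC][46-49 ALLOC][50-54 FREE]
Op 9: a = realloc(a, 7) -> a = 0; heap: [0-6 ALLOC][7-9 FREE][10-17 ALLOC][18-28 ALLOC][29-45 ALLOC][46-49 ALLOC][50-54 FREE]
Free blocks: [3 5] total_free=8 largest=5 -> 100*(8-5)/8 = 300/8 = 37.5 -> rounds to 38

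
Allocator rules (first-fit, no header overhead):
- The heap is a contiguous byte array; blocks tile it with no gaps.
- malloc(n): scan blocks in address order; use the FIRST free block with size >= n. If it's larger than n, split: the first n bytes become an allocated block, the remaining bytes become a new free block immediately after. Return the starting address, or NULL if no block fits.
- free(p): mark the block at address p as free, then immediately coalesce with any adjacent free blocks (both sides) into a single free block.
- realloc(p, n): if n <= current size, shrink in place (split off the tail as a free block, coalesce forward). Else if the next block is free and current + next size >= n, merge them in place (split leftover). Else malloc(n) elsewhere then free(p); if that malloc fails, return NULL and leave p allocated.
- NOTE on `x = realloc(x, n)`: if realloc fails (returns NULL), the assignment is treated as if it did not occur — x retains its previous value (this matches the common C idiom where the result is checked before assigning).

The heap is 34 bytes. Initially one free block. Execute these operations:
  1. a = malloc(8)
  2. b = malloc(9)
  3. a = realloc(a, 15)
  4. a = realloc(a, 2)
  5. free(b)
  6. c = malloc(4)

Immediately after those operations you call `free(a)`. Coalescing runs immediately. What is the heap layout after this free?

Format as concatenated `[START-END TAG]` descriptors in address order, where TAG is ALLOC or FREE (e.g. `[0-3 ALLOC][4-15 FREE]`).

Op 1: a = malloc(8) -> a = 0; heap: [0-7 ALLOC][8-33 FREE]
Op 2: b = malloc(9) -> b = 8; heap: [0-7 ALLOC][8-16 ALLOC][17-33 FREE]
Op 3: a = realloc(a, 15) -> a = 17; heap: [0-7 FREE][8-16 ALLOC][17-31 ALLOC][32-33 FREE]
Op 4: a = realloc(a, 2) -> a = 17; heap: [0-7 FREE][8-16 ALLOC][17-18 ALLOC][19-33 FREE]
Op 5: free(b) -> (freed b); heap: [0-16 FREE][17-18 ALLOC][19-33 FREE]
Op 6: c = malloc(4) -> c = 0; heap: [0-3 ALLOC][4-16 FREE][17-18 ALLOC][19-33 FREE]
free(a): a = 17 -> block [17-18 ALLOC]; mark free, coalesce with adjacent free neighbors -> [0-3 ALLOC][4-33 FREE]

Answer: [0-3 ALLOC][4-33 FREE]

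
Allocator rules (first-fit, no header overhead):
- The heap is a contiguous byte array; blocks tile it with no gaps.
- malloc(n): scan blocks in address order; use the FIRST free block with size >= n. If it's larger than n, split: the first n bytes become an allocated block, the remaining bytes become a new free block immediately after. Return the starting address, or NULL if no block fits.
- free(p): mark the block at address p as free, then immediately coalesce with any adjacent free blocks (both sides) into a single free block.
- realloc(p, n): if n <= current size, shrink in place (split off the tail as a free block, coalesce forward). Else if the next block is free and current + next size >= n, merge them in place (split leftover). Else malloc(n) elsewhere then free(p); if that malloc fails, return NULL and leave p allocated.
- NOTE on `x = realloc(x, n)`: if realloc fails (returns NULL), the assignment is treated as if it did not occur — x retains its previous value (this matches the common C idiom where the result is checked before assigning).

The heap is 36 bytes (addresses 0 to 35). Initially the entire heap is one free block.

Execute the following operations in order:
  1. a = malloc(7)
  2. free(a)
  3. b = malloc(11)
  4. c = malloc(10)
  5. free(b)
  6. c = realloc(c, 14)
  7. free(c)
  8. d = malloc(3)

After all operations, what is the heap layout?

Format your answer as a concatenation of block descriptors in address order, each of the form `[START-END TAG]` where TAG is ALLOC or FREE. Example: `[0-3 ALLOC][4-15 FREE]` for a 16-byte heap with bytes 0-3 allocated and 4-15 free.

Answer: [0-2 ALLOC][3-35 FREE]

Derivation:
Op 1: a = malloc(7) -> a = 0; heap: [0-6 ALLOC][7-35 FREE]
Op 2: free(a) -> (freed a); heap: [0-35 FREE]
Op 3: b = malloc(11) -> b = 0; heap: [0-10 ALLOC][11-35 FREE]
Op 4: c = malloc(10) -> c = 11; heap: [0-10 ALLOC][11-20 ALLOC][21-35 FREE]
Op 5: free(b) -> (freed b); heap: [0-10 FREE][11-20 ALLOC][21-35 FREE]
Op 6: c = realloc(c, 14) -> c = 11; heap: [0-10 FREE][11-24 ALLOC][25-35 FREE]
Op 7: free(c) -> (freed c); heap: [0-35 FREE]
Op 8: d = malloc(3) -> d = 0; heap: [0-2 ALLOC][3-35 FREE]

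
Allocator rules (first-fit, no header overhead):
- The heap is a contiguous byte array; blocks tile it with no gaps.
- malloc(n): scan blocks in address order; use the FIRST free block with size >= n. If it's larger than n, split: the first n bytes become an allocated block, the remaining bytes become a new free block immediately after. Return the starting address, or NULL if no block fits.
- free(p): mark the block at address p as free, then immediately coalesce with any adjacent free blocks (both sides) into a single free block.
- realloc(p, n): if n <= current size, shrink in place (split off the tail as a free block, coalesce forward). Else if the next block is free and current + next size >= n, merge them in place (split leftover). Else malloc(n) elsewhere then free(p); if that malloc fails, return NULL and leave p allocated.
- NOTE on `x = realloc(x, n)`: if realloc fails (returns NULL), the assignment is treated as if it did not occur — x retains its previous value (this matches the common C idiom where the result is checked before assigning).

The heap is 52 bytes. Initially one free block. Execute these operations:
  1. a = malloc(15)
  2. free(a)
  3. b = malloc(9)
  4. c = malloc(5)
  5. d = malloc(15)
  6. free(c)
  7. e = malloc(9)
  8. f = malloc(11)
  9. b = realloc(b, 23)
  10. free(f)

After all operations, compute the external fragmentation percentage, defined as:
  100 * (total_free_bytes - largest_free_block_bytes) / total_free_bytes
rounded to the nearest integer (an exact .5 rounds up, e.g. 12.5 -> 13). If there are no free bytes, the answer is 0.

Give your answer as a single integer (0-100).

Op 1: a = malloc(15) -> a = 0; heap: [0-14 ALLOC][15-51 FREE]
Op 2: free(a) -> (freed a); heap: [0-51 FREE]
Op 3: b = malloc(9) -> b = 0; heap: [0-8 ALLOC][9-51 FREE]
Op 4: c = malloc(5) -> c = 9; heap: [0-8 ALLOC][9-13 ALLOC][14-51 FREE]
Op 5: d = malloc(15) -> d = 14; heap: [0-8 ALLOC][9-13 ALLOC][14-28 ALLOC][29-51 FREE]
Op 6: free(c) -> (freed c); heap: [0-8 ALLOC][9-13 FREE][14-28 ALLOC][29-51 FREE]
Op 7: e = malloc(9) -> e = 29; heap: [0-8 ALLOC][9-13 FREE][14-28 ALLOC][29-37 ALLOC][38-51 FREE]
Op 8: f = malloc(11) -> f = 38; heap: [0-8 ALLOC][9-13 FREE][14-28 ALLOC][29-37 ALLOC][38-48 ALLOC][49-51 FREE]
Op 9: b = realloc(b, 23) -> NULL (b unchanged); heap: [0-8 ALLOC][9-13 FREE][14-28 ALLOC][29-37 ALLOC][38-48 ALLOC][49-51 FREE]
Op 10: free(f) -> (freed f); heap: [0-8 ALLOC][9-13 FREE][14-28 ALLOC][29-37 ALLOC][38-51 FREE]
Free blocks: [5 14] total_free=19 largest=14 -> 100*(19-14)/19 = 500/19 ≈ 26.316 -> rounds to 26

Answer: 26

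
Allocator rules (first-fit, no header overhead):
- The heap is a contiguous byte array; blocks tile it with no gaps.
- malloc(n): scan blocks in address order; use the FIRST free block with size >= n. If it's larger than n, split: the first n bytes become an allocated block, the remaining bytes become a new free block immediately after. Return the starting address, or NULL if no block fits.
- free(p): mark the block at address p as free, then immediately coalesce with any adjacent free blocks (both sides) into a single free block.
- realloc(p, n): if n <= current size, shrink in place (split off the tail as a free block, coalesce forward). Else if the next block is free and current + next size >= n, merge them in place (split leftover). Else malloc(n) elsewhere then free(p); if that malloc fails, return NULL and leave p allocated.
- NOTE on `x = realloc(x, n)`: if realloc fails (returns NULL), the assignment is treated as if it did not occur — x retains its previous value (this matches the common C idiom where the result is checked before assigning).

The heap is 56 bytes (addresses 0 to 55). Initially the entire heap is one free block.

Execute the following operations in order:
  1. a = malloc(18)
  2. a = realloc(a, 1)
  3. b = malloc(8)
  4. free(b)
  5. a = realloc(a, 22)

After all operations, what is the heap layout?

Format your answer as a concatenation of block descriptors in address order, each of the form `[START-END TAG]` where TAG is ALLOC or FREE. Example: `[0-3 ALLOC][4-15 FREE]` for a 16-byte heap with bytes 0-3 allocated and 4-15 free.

Answer: [0-21 ALLOC][22-55 FREE]

Derivation:
Op 1: a = malloc(18) -> a = 0; heap: [0-17 ALLOC][18-55 FREE]
Op 2: a = realloc(a, 1) -> a = 0; heap: [0-0 ALLOC][1-55 FREE]
Op 3: b = malloc(8) -> b = 1; heap: [0-0 ALLOC][1-8 ALLOC][9-55 FREE]
Op 4: free(b) -> (freed b); heap: [0-0 ALLOC][1-55 FREE]
Op 5: a = realloc(a, 22) -> a = 0; heap: [0-21 ALLOC][22-55 FREE]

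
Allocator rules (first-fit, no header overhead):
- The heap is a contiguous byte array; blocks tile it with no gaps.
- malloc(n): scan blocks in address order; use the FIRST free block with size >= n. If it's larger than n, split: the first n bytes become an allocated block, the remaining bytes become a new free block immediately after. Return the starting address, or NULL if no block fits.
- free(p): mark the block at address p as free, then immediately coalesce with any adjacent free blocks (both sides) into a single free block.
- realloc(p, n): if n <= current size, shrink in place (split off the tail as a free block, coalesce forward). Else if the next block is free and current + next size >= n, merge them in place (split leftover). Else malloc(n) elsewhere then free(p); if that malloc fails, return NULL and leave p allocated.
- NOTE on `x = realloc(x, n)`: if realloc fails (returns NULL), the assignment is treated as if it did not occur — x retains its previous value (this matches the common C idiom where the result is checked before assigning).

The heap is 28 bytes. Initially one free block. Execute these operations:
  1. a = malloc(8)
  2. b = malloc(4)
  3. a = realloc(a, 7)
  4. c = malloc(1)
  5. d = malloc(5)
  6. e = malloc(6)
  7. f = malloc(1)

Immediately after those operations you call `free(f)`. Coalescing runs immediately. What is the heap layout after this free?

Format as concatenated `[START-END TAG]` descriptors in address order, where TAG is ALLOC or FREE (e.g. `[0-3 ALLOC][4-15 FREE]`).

Answer: [0-6 ALLOC][7-7 ALLOC][8-11 ALLOC][12-16 ALLOC][17-22 ALLOC][23-27 FREE]

Derivation:
Op 1: a = malloc(8) -> a = 0; heap: [0-7 ALLOC][8-27 FREE]
Op 2: b = malloc(4) -> b = 8; heap: [0-7 ALLOC][8-11 ALLOC][12-27 FREE]
Op 3: a = realloc(a, 7) -> a = 0; heap: [0-6 ALLOC][7-7 FREE][8-11 ALLOC][12-27 FREE]
Op 4: c = malloc(1) -> c = 7; heap: [0-6 ALLOC][7-7 ALLOC][8-11 ALLOC][12-27 FREE]
Op 5: d = malloc(5) -> d = 12; heap: [0-6 ALLOC][7-7 ALLOC][8-11 ALLOC][12-16 ALLOC][17-27 FREE]
Op 6: e = malloc(6) -> e = 17; heap: [0-6 ALLOC][7-7 ALLOC][8-11 ALLOC][12-16 ALLOC][17-22 ALLOC][23-27 FREE]
Op 7: f = malloc(1) -> f = 23; heap: [0-6 ALLOC][7-7 ALLOC][8-11 ALLOC][12-16 ALLOC][17-22 ALLOC][23-23 ALLOC][24-27 FREE]
free(f): f = 23 -> block [23-23 ALLOC]; mark free, coalesce with adjacent free neighbors -> [0-6 ALLOC][7-7 ALLOC][8-11 ALLOC][12-16 ALLOC][17-22 ALLOC][23-27 FREE]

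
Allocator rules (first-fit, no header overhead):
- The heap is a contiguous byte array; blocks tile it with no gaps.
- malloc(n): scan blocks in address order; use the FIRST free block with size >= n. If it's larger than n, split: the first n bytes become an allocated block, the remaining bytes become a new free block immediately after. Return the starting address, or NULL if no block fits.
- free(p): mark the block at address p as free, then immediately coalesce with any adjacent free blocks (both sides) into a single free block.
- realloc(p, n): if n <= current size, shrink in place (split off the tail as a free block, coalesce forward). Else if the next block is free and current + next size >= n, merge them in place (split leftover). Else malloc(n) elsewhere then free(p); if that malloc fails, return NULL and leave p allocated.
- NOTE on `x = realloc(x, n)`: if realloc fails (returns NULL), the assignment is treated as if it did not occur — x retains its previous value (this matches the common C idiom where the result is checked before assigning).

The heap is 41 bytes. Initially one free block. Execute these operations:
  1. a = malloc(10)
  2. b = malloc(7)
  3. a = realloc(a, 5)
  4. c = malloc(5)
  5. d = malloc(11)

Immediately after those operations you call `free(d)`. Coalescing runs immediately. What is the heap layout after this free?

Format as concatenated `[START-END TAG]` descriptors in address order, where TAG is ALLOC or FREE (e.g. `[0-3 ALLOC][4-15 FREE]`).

Answer: [0-4 ALLOC][5-9 ALLOC][10-16 ALLOC][17-40 FREE]

Derivation:
Op 1: a = malloc(10) -> a = 0; heap: [0-9 ALLOC][10-40 FREE]
Op 2: b = malloc(7) -> b = 10; heap: [0-9 ALLOC][10-16 ALLOC][17-40 FREE]
Op 3: a = realloc(a, 5) -> a = 0; heap: [0-4 ALLOC][5-9 FREE][10-16 ALLOC][17-40 FREE]
Op 4: c = malloc(5) -> c = 5; heap: [0-4 ALLOC][5-9 ALLOC][10-16 ALLOC][17-40 FREE]
Op 5: d = malloc(11) -> d = 17; heap: [0-4 ALLOC][5-9 ALLOC][10-16 ALLOC][17-27 ALLOC][28-40 FREE]
free(d): d = 17 -> block [17-27 ALLOC]; mark free, coalesce with adjacent free neighbors -> [0-4 ALLOC][5-9 ALLOC][10-16 ALLOC][17-40 FREE]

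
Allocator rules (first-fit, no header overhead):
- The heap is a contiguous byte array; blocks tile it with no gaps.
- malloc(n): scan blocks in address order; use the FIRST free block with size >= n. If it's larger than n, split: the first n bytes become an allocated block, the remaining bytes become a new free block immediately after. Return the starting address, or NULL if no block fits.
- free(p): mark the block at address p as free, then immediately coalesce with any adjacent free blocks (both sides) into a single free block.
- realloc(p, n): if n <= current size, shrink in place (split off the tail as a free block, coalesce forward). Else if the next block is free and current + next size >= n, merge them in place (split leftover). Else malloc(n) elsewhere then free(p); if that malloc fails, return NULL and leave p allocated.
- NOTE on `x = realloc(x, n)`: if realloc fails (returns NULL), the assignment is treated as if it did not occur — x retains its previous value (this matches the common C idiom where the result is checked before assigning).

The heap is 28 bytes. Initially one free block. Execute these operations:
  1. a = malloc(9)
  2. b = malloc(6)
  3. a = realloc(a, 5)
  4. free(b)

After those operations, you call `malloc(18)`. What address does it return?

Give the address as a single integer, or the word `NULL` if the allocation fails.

Op 1: a = malloc(9) -> a = 0; heap: [0-8 ALLOC][9-27 FREE]
Op 2: b = malloc(6) -> b = 9; heap: [0-8 ALLOC][9-14 ALLOC][15-27 FREE]
Op 3: a = realloc(a, 5) -> a = 0; heap: [0-4 ALLOC][5-8 FREE][9-14 ALLOC][15-27 FREE]
Op 4: free(b) -> (freed b); heap: [0-4 ALLOC][5-27 FREE]
malloc(18): first-fit scan over [0-4 ALLOC][5-27 FREE] -> 5

Answer: 5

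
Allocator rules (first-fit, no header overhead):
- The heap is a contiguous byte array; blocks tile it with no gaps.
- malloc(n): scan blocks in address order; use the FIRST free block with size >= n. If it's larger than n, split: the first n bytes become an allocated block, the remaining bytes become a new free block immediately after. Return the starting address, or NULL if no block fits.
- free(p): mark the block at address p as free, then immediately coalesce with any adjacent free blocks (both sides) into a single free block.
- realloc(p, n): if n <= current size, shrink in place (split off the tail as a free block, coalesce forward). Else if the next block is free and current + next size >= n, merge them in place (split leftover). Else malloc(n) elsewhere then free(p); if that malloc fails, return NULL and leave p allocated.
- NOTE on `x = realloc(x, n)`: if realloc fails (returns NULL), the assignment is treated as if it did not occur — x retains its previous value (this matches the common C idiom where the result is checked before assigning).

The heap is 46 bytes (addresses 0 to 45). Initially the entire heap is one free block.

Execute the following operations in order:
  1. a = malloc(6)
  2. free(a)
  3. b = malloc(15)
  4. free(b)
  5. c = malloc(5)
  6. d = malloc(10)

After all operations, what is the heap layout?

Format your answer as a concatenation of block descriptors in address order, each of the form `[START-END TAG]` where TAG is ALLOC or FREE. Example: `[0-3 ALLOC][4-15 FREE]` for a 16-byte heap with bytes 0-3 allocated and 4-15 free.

Answer: [0-4 ALLOC][5-14 ALLOC][15-45 FREE]

Derivation:
Op 1: a = malloc(6) -> a = 0; heap: [0-5 ALLOC][6-45 FREE]
Op 2: free(a) -> (freed a); heap: [0-45 FREE]
Op 3: b = malloc(15) -> b = 0; heap: [0-14 ALLOC][15-45 FREE]
Op 4: free(b) -> (freed b); heap: [0-45 FREE]
Op 5: c = malloc(5) -> c = 0; heap: [0-4 ALLOC][5-45 FREE]
Op 6: d = malloc(10) -> d = 5; heap: [0-4 ALLOC][5-14 ALLOC][15-45 FREE]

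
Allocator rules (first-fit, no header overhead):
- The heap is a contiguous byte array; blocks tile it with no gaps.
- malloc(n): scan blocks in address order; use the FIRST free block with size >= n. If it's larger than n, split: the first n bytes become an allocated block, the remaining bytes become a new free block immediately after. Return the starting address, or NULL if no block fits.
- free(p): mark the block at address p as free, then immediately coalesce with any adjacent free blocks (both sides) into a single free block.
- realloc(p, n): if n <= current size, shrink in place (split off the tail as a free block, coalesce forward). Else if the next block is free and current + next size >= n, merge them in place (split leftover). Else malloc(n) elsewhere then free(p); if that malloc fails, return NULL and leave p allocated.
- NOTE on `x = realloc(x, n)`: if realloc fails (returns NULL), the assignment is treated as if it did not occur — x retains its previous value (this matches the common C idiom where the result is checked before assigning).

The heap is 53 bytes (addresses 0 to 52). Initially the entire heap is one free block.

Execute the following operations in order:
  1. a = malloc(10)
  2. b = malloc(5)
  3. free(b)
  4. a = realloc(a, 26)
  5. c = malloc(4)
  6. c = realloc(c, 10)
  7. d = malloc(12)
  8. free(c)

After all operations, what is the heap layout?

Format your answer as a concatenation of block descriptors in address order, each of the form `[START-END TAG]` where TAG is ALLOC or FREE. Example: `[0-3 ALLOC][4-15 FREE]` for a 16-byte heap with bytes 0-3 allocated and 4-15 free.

Answer: [0-25 ALLOC][26-35 FREE][36-47 ALLOC][48-52 FREE]

Derivation:
Op 1: a = malloc(10) -> a = 0; heap: [0-9 ALLOC][10-52 FREE]
Op 2: b = malloc(5) -> b = 10; heap: [0-9 ALLOC][10-14 ALLOC][15-52 FREE]
Op 3: free(b) -> (freed b); heap: [0-9 ALLOC][10-52 FREE]
Op 4: a = realloc(a, 26) -> a = 0; heap: [0-25 ALLOC][26-52 FREE]
Op 5: c = malloc(4) -> c = 26; heap: [0-25 ALLOC][26-29 ALLOC][30-52 FREE]
Op 6: c = realloc(c, 10) -> c = 26; heap: [0-25 ALLOC][26-35 ALLOC][36-52 FREE]
Op 7: d = malloc(12) -> d = 36; heap: [0-25 ALLOC][26-35 ALLOC][36-47 ALLOC][48-52 FREE]
Op 8: free(c) -> (freed c); heap: [0-25 ALLOC][26-35 FREE][36-47 ALLOC][48-52 FREE]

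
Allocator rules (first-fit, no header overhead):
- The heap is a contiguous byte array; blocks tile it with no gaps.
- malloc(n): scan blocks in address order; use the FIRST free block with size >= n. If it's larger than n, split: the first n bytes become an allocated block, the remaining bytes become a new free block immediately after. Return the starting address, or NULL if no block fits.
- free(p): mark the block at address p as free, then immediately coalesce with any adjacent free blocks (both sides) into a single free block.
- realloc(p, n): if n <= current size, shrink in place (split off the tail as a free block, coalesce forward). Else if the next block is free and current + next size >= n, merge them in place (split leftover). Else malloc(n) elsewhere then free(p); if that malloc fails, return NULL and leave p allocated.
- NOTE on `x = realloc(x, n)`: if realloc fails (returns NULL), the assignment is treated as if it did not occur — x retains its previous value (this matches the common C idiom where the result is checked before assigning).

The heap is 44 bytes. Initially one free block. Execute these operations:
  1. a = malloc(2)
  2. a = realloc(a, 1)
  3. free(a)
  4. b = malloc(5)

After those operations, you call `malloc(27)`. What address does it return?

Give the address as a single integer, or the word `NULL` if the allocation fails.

Answer: 5

Derivation:
Op 1: a = malloc(2) -> a = 0; heap: [0-1 ALLOC][2-43 FREE]
Op 2: a = realloc(a, 1) -> a = 0; heap: [0-0 ALLOC][1-43 FREE]
Op 3: free(a) -> (freed a); heap: [0-43 FREE]
Op 4: b = malloc(5) -> b = 0; heap: [0-4 ALLOC][5-43 FREE]
malloc(27): first-fit scan over [0-4 ALLOC][5-43 FREE] -> 5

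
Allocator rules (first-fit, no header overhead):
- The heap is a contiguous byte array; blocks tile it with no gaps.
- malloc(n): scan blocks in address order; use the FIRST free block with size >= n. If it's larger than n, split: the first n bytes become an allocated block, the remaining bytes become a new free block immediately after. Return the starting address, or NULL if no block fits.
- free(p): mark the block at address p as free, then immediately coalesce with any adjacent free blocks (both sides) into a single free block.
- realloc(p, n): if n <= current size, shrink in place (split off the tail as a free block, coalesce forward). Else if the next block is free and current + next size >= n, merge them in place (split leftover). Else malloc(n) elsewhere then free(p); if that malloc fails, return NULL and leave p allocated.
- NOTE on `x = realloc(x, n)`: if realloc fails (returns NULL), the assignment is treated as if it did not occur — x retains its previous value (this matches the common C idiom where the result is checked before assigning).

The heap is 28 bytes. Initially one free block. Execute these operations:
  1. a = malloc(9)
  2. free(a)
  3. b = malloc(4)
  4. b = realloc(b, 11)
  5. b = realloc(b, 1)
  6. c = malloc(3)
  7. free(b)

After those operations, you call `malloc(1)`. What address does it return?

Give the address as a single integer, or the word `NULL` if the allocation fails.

Op 1: a = malloc(9) -> a = 0; heap: [0-8 ALLOC][9-27 FREE]
Op 2: free(a) -> (freed a); heap: [0-27 FREE]
Op 3: b = malloc(4) -> b = 0; heap: [0-3 ALLOC][4-27 FREE]
Op 4: b = realloc(b, 11) -> b = 0; heap: [0-10 ALLOC][11-27 FREE]
Op 5: b = realloc(b, 1) -> b = 0; heap: [0-0 ALLOC][1-27 FREE]
Op 6: c = malloc(3) -> c = 1; heap: [0-0 ALLOC][1-3 ALLOC][4-27 FREE]
Op 7: free(b) -> (freed b); heap: [0-0 FREE][1-3 ALLOC][4-27 FREE]
malloc(1): first-fit scan over [0-0 FREE][1-3 ALLOC][4-27 FREE] -> 0

Answer: 0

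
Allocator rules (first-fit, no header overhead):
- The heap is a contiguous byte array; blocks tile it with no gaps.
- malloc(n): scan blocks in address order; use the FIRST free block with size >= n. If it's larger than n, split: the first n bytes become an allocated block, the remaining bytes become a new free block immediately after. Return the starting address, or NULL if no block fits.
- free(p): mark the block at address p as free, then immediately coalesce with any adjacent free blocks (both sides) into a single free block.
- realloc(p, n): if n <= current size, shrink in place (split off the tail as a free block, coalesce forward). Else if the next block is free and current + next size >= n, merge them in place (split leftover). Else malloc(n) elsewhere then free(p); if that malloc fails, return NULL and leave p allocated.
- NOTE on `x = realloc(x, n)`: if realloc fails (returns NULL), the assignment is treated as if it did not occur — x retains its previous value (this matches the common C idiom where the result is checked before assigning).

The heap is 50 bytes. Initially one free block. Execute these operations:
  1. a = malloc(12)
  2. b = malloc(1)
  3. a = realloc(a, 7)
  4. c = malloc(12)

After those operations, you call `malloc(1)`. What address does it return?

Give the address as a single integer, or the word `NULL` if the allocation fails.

Answer: 7

Derivation:
Op 1: a = malloc(12) -> a = 0; heap: [0-11 ALLOC][12-49 FREE]
Op 2: b = malloc(1) -> b = 12; heap: [0-11 ALLOC][12-12 ALLOC][13-49 FREE]
Op 3: a = realloc(a, 7) -> a = 0; heap: [0-6 ALLOC][7-11 FREE][12-12 ALLOC][13-49 FREE]
Op 4: c = malloc(12) -> c = 13; heap: [0-6 ALLOC][7-11 FREE][12-12 ALLOC][13-24 ALLOC][25-49 FREE]
malloc(1): first-fit scan over [0-6 ALLOC][7-11 FREE][12-12 ALLOC][13-24 ALLOC][25-49 FREE] -> 7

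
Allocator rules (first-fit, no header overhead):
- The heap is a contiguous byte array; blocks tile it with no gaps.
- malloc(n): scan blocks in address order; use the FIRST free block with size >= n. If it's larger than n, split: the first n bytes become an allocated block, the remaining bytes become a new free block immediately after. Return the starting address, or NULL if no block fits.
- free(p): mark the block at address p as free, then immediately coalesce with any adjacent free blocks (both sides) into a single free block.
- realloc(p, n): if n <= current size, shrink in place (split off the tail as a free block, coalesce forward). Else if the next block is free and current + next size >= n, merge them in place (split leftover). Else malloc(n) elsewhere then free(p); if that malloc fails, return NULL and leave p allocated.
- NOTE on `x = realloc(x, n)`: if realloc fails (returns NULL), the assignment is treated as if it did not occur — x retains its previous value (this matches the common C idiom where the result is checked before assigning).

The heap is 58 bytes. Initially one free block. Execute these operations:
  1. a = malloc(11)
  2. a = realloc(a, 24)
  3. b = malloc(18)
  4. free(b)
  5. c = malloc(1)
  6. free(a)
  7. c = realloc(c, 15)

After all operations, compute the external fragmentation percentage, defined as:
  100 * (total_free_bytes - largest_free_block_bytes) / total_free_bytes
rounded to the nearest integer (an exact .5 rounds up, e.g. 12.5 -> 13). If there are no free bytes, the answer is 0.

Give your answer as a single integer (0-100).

Answer: 44

Derivation:
Op 1: a = malloc(11) -> a = 0; heap: [0-10 ALLOC][11-57 FREE]
Op 2: a = realloc(a, 24) -> a = 0; heap: [0-23 ALLOC][24-57 FREE]
Op 3: b = malloc(18) -> b = 24; heap: [0-23 ALLOC][24-41 ALLOC][42-57 FREE]
Op 4: free(b) -> (freed b); heap: [0-23 ALLOC][24-57 FREE]
Op 5: c = malloc(1) -> c = 24; heap: [0-23 ALLOC][24-24 ALLOC][25-57 FREE]
Op 6: free(a) -> (freed a); heap: [0-23 FREE][24-24 ALLOC][25-57 FREE]
Op 7: c = realloc(c, 15) -> c = 24; heap: [0-23 FREE][24-38 ALLOC][39-57 FREE]
Free blocks: [24 19] total_free=43 largest=24 -> 100*(43-24)/43 = 1900/43 ≈ 44.186 -> rounds to 44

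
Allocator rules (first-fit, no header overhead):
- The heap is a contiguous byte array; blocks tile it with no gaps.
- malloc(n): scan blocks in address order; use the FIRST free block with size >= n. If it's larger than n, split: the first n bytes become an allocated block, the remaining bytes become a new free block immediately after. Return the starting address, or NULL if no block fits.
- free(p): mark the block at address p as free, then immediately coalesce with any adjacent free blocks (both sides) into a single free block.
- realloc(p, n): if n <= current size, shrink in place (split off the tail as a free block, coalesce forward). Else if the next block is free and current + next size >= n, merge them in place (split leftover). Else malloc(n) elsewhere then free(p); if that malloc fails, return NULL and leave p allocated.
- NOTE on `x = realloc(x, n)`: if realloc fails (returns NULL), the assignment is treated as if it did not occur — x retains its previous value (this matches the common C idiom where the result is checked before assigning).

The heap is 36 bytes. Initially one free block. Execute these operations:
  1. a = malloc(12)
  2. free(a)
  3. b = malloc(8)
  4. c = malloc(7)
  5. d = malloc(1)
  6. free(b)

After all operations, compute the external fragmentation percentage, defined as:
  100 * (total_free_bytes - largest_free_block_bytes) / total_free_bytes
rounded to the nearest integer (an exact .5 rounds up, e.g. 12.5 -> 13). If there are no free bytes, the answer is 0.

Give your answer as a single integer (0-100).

Answer: 29

Derivation:
Op 1: a = malloc(12) -> a = 0; heap: [0-11 ALLOC][12-35 FREE]
Op 2: free(a) -> (freed a); heap: [0-35 FREE]
Op 3: b = malloc(8) -> b = 0; heap: [0-7 ALLOC][8-35 FREE]
Op 4: c = malloc(7) -> c = 8; heap: [0-7 ALLOC][8-14 ALLOC][15-35 FREE]
Op 5: d = malloc(1) -> d = 15; heap: [0-7 ALLOC][8-14 ALLOC][15-15 ALLOC][16-35 FREE]
Op 6: free(b) -> (freed b); heap: [0-7 FREE][8-14 ALLOC][15-15 ALLOC][16-35 FREE]
Free blocks: [8 20] total_free=28 largest=20 -> 100*(28-20)/28 = 800/28 ≈ 28.571 -> rounds to 29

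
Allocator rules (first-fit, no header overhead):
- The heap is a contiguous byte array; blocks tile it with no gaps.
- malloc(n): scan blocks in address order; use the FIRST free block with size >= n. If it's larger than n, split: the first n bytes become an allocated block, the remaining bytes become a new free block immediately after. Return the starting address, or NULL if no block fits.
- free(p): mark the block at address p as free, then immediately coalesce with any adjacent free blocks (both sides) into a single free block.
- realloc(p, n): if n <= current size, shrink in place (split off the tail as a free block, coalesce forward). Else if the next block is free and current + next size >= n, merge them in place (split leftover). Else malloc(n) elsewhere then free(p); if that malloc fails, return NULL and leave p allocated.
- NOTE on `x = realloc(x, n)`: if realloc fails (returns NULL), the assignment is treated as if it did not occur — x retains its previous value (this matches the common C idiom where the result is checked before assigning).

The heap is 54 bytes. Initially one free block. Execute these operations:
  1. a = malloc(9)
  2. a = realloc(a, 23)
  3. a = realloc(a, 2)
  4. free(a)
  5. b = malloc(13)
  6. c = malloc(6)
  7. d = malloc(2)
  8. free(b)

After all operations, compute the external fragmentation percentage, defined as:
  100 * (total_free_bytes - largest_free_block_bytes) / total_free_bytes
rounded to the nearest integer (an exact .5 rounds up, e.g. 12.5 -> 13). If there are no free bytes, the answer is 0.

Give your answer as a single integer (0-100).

Answer: 28

Derivation:
Op 1: a = malloc(9) -> a = 0; heap: [0-8 ALLOC][9-53 FREE]
Op 2: a = realloc(a, 23) -> a = 0; heap: [0-22 ALLOC][23-53 FREE]
Op 3: a = realloc(a, 2) -> a = 0; heap: [0-1 ALLOC][2-53 FREE]
Op 4: free(a) -> (freed a); heap: [0-53 FREE]
Op 5: b = malloc(13) -> b = 0; heap: [0-12 ALLOC][13-53 FREE]
Op 6: c = malloc(6) -> c = 13; heap: [0-12 ALLOC][13-18 ALLOC][19-53 FREE]
Op 7: d = malloc(2) -> d = 19; heap: [0-12 ALLOC][13-18 ALLOC][19-20 ALLOC][21-53 FREE]
Op 8: free(b) -> (freed b); heap: [0-12 FREE][13-18 ALLOC][19-20 ALLOC][21-53 FREE]
Free blocks: [13 33] total_free=46 largest=33 -> 100*(46-33)/46 = 1300/46 ≈ 28.261 -> rounds to 28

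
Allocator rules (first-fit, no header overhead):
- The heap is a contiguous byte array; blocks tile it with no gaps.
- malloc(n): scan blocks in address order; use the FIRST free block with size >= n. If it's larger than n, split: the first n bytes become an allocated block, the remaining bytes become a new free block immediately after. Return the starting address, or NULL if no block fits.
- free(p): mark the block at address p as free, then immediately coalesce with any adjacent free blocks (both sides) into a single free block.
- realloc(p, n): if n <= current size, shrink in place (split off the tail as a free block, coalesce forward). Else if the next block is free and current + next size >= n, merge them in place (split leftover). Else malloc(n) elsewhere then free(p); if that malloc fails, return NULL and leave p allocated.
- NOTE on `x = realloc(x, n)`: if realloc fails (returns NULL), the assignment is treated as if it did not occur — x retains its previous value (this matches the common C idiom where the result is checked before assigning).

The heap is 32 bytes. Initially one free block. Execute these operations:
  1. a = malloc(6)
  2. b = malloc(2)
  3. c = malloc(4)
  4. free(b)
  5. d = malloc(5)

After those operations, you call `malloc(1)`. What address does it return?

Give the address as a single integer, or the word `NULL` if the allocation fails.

Answer: 6

Derivation:
Op 1: a = malloc(6) -> a = 0; heap: [0-5 ALLOC][6-31 FREE]
Op 2: b = malloc(2) -> b = 6; heap: [0-5 ALLOC][6-7 ALLOC][8-31 FREE]
Op 3: c = malloc(4) -> c = 8; heap: [0-5 ALLOC][6-7 ALLOC][8-11 ALLOC][12-31 FREE]
Op 4: free(b) -> (freed b); heap: [0-5 ALLOC][6-7 FREE][8-11 ALLOC][12-31 FREE]
Op 5: d = malloc(5) -> d = 12; heap: [0-5 ALLOC][6-7 FREE][8-11 ALLOC][12-16 ALLOC][17-31 FREE]
malloc(1): first-fit scan over [0-5 ALLOC][6-7 FREE][8-11 ALLOC][12-16 ALLOC][17-31 FREE] -> 6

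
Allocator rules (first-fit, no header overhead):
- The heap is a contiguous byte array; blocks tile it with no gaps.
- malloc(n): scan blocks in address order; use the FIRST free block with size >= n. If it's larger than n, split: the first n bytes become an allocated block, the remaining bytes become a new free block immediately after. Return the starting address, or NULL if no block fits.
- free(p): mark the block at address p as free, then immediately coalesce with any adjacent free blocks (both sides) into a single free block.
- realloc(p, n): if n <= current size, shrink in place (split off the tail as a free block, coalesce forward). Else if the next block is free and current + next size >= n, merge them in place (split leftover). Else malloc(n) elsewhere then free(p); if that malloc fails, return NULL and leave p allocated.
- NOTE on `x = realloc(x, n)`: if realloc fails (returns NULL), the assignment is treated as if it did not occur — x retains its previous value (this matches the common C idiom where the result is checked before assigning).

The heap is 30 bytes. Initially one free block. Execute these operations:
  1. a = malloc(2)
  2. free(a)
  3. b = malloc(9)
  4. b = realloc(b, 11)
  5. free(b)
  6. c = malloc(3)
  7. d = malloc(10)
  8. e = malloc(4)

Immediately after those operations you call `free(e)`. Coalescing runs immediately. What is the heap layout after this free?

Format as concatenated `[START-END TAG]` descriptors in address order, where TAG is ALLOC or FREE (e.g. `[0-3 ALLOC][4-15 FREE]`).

Op 1: a = malloc(2) -> a = 0; heap: [0-1 ALLOC][2-29 FREE]
Op 2: free(a) -> (freed a); heap: [0-29 FREE]
Op 3: b = malloc(9) -> b = 0; heap: [0-8 ALLOC][9-29 FREE]
Op 4: b = realloc(b, 11) -> b = 0; heap: [0-10 ALLOC][11-29 FREE]
Op 5: free(b) -> (freed b); heap: [0-29 FREE]
Op 6: c = malloc(3) -> c = 0; heap: [0-2 ALLOC][3-29 FREE]
Op 7: d = malloc(10) -> d = 3; heap: [0-2 ALLOC][3-12 ALLOC][13-29 FREE]
Op 8: e = malloc(4) -> e = 13; heap: [0-2 ALLOC][3-12 ALLOC][13-16 ALLOC][17-29 FREE]
free(e): e = 13 -> block [13-16 ALLOC]; mark free, coalesce with adjacent free neighbors -> [0-2 ALLOC][3-12 ALLOC][13-29 FREE]

Answer: [0-2 ALLOC][3-12 ALLOC][13-29 FREE]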